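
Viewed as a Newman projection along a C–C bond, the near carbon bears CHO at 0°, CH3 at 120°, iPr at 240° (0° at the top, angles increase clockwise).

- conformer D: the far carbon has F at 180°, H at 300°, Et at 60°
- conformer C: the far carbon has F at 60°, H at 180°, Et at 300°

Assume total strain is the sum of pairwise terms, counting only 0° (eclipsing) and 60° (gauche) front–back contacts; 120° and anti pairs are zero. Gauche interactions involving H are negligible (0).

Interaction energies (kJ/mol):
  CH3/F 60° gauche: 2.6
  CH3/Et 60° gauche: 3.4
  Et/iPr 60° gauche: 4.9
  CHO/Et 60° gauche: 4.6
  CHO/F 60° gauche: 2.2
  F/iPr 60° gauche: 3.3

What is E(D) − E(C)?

D (staggered): CHO(0°)/Et(60°) gauche 4.6; CH3(120°)/F(180°) gauche 2.6; CH3(120°)/Et(60°) gauche 3.4; iPr(240°)/F(180°) gauche 3.3 → 13.9 kJ/mol.
C (staggered): CHO(0°)/F(60°) gauche 2.2; CHO(0°)/Et(300°) gauche 4.6; CH3(120°)/F(60°) gauche 2.6; iPr(240°)/Et(300°) gauche 4.9 → 14.3 kJ/mol.
E(D) − E(C) = 13.9 − 14.3 = -0.4 kJ/mol.

-0.4 kJ/mol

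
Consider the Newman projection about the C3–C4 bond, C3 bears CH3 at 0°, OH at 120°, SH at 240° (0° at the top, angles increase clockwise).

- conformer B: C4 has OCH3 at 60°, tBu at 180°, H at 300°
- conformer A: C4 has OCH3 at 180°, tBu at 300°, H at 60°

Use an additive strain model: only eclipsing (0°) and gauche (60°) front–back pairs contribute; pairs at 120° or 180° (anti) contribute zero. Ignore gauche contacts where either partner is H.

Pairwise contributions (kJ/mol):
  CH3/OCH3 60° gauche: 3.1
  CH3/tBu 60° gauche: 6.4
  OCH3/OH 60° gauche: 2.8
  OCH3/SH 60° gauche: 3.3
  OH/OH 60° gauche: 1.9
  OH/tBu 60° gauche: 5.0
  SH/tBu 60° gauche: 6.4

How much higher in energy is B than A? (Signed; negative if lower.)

B (staggered): CH3(0°)/OCH3(60°) gauche 3.1; OH(120°)/OCH3(60°) gauche 2.8; OH(120°)/tBu(180°) gauche 5.0; SH(240°)/tBu(180°) gauche 6.4 → 17.3 kJ/mol.
A (staggered): CH3(0°)/tBu(300°) gauche 6.4; OH(120°)/OCH3(180°) gauche 2.8; SH(240°)/OCH3(180°) gauche 3.3; SH(240°)/tBu(300°) gauche 6.4 → 18.9 kJ/mol.
E(B) − E(A) = 17.3 − 18.9 = -1.6 kJ/mol.

-1.6 kJ/mol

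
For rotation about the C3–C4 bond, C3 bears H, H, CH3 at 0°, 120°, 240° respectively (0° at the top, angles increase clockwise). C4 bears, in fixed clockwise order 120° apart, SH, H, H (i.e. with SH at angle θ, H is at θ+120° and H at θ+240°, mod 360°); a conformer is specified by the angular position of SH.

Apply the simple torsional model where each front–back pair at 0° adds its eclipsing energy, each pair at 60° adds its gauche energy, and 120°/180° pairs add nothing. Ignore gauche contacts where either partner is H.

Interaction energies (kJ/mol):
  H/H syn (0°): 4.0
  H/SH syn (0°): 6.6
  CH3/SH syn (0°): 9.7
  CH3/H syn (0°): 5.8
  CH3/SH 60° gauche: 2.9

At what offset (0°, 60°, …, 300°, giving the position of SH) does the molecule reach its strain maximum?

240°

SH at 0° (eclipsed): H–SH eclipsed, H–H eclipsed, CH3–H eclipsed; 6.6 + 4.0 + 5.8 = 16.4 kJ/mol.
SH at 60° (staggered): no non-H gauche contacts → 0.0 kJ/mol.
SH at 120° (eclipsed): H–H eclipsed, H–SH eclipsed, CH3–H eclipsed; 4.0 + 6.6 + 5.8 = 16.4 kJ/mol.
SH at 180° (staggered): CH3–SH gauche; 2.9 = 2.9 kJ/mol.
SH at 240° (eclipsed): H–H eclipsed, H–H eclipsed, CH3–SH eclipsed; 4.0 + 4.0 + 9.7 = 17.7 kJ/mol.
SH at 300° (staggered): CH3–SH gauche; 2.9 = 2.9 kJ/mol.
The maximum (17.7 kJ/mol) occurs with SH at 240°.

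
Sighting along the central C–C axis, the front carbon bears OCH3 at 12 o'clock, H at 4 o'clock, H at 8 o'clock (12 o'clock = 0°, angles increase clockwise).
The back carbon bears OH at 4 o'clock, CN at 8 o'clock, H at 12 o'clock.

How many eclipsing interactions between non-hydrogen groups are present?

Every eclipsing pair involves H, so the count is 0.

0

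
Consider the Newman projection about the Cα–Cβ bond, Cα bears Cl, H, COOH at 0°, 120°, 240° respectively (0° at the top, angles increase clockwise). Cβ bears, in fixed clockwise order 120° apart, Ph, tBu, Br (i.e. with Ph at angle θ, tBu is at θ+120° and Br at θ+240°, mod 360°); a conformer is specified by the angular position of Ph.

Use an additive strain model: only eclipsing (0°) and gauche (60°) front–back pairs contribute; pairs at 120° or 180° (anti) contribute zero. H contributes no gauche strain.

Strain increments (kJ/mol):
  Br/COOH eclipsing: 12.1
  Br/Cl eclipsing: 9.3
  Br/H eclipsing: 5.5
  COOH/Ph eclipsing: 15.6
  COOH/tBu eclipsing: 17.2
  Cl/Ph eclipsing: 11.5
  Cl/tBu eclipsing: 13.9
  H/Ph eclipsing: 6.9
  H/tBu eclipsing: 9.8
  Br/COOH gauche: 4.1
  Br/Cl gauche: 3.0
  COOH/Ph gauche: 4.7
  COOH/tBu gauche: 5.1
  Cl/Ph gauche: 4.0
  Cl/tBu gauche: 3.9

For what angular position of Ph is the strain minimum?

Ph at 0° (eclipsed): Cl–Ph eclipsed, H–tBu eclipsed, COOH–Br eclipsed; 11.5 + 9.8 + 12.1 = 33.4 kJ/mol.
Ph at 60° (staggered): Cl–Ph gauche, Cl–Br gauche, COOH–tBu gauche, COOH–Br gauche; 4.0 + 3.0 + 5.1 + 4.1 = 16.2 kJ/mol.
Ph at 120° (eclipsed): Cl–Br eclipsed, H–Ph eclipsed, COOH–tBu eclipsed; 9.3 + 6.9 + 17.2 = 33.4 kJ/mol.
Ph at 180° (staggered): Cl–tBu gauche, Cl–Br gauche, COOH–Ph gauche, COOH–tBu gauche; 3.9 + 3.0 + 4.7 + 5.1 = 16.7 kJ/mol.
Ph at 240° (eclipsed): Cl–tBu eclipsed, H–Br eclipsed, COOH–Ph eclipsed; 13.9 + 5.5 + 15.6 = 35.0 kJ/mol.
Ph at 300° (staggered): Cl–Ph gauche, Cl–tBu gauche, COOH–Ph gauche, COOH–Br gauche; 4.0 + 3.9 + 4.7 + 4.1 = 16.7 kJ/mol.
The minimum (16.2 kJ/mol) occurs with Ph at 60°.

60°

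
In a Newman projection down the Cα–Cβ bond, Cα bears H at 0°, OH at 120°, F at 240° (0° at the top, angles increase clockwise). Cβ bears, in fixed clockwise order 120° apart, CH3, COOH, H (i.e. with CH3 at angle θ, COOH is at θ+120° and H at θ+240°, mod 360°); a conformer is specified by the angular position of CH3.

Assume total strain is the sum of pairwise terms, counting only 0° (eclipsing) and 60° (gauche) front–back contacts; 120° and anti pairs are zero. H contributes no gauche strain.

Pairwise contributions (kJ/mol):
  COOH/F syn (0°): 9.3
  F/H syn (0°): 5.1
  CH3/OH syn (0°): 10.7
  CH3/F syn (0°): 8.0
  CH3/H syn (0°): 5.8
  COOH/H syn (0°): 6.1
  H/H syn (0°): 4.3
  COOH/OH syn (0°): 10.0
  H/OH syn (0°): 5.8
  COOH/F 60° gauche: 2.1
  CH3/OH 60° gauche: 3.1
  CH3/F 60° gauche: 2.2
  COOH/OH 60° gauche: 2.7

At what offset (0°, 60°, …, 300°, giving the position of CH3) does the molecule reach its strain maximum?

120°

CH3 at 0° is eclipsed. H at 0° is eclipsed with CH3 at 0° (5.8); OH at 120° is eclipsed with COOH at 120° (10.0); F at 240° is eclipsed with H at 240° (5.1). Total 20.9 kJ/mol.
CH3 at 60° is staggered. OH at 120° is gauche with CH3 at 60° (3.1); OH at 120° is gauche with COOH at 180° (2.7); F at 240° is gauche with COOH at 180° (2.1). Total 7.9 kJ/mol.
CH3 at 120° is eclipsed. H at 0° is eclipsed with H at 0° (4.3); OH at 120° is eclipsed with CH3 at 120° (10.7); F at 240° is eclipsed with COOH at 240° (9.3). Total 24.3 kJ/mol.
CH3 at 180° is staggered. OH at 120° is gauche with CH3 at 180° (3.1); F at 240° is gauche with CH3 at 180° (2.2); F at 240° is gauche with COOH at 300° (2.1). Total 7.4 kJ/mol.
CH3 at 240° is eclipsed. H at 0° is eclipsed with COOH at 0° (6.1); OH at 120° is eclipsed with H at 120° (5.8); F at 240° is eclipsed with CH3 at 240° (8.0). Total 19.9 kJ/mol.
CH3 at 300° is staggered. OH at 120° is gauche with COOH at 60° (2.7); F at 240° is gauche with CH3 at 300° (2.2). Total 4.9 kJ/mol.
The maximum (24.3 kJ/mol) occurs with CH3 at 120°.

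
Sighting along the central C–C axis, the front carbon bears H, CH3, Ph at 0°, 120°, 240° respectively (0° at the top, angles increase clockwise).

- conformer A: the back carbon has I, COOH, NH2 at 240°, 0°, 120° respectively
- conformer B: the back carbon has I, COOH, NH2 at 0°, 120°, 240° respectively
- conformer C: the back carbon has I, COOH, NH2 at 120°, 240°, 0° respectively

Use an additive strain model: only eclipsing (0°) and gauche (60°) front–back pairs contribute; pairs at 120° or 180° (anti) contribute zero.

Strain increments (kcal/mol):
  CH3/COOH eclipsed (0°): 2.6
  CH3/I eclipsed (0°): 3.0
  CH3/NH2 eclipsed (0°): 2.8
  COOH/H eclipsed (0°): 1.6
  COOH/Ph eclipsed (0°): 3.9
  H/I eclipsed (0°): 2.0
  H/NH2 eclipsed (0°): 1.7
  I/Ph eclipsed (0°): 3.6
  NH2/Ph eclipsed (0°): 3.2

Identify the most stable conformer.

A (eclipsed): H(0°)/COOH(0°) eclipsed 1.6; CH3(120°)/NH2(120°) eclipsed 2.8; Ph(240°)/I(240°) eclipsed 3.6 → 8.0 kcal/mol.
B (eclipsed): H(0°)/I(0°) eclipsed 2.0; CH3(120°)/COOH(120°) eclipsed 2.6; Ph(240°)/NH2(240°) eclipsed 3.2 → 7.8 kcal/mol.
C (eclipsed): H(0°)/NH2(0°) eclipsed 1.7; CH3(120°)/I(120°) eclipsed 3.0; Ph(240°)/COOH(240°) eclipsed 3.9 → 8.6 kcal/mol.
B has the lowest total (7.8 kcal/mol).

B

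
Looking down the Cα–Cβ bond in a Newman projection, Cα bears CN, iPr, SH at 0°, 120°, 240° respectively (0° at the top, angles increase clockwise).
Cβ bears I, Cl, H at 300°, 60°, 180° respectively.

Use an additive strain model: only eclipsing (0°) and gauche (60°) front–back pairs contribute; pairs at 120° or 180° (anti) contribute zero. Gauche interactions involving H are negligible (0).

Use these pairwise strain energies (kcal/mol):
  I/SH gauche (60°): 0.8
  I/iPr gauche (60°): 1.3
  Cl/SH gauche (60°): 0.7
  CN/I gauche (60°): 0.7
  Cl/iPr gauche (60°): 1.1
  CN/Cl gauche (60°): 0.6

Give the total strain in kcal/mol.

3.2 kcal/mol

This conformer (staggered): CN–I gauche, CN–Cl gauche, iPr–Cl gauche, SH–I gauche; 0.7 + 0.6 + 1.1 + 0.8 = 3.2 kcal/mol.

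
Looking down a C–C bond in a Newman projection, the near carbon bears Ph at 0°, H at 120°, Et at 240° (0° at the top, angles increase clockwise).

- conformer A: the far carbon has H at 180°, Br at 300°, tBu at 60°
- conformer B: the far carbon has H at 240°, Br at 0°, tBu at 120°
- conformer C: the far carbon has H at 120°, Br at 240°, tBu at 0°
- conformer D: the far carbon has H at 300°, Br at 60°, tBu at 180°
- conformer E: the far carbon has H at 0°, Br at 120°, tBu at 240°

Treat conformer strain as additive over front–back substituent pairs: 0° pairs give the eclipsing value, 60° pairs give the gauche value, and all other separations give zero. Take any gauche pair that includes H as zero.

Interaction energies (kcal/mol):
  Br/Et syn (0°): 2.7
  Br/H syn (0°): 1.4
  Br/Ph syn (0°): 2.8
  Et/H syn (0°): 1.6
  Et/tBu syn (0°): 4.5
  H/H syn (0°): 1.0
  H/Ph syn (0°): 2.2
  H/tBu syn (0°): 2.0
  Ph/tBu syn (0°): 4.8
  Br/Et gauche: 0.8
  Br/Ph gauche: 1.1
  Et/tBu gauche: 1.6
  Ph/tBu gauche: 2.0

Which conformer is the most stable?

A (staggered): Ph(0°)/Br(300°) gauche 1.1; Ph(0°)/tBu(60°) gauche 2.0; Et(240°)/Br(300°) gauche 0.8 → 3.9 kcal/mol.
B (eclipsed): Ph(0°)/Br(0°) eclipsed 2.8; H(120°)/tBu(120°) eclipsed 2.0; Et(240°)/H(240°) eclipsed 1.6 → 6.4 kcal/mol.
C (eclipsed): Ph(0°)/tBu(0°) eclipsed 4.8; H(120°)/H(120°) eclipsed 1.0; Et(240°)/Br(240°) eclipsed 2.7 → 8.5 kcal/mol.
D (staggered): Ph(0°)/Br(60°) gauche 1.1; Et(240°)/tBu(180°) gauche 1.6 → 2.7 kcal/mol.
E (eclipsed): Ph(0°)/H(0°) eclipsed 2.2; H(120°)/Br(120°) eclipsed 1.4; Et(240°)/tBu(240°) eclipsed 4.5 → 8.1 kcal/mol.
D has the lowest total (2.7 kcal/mol).

D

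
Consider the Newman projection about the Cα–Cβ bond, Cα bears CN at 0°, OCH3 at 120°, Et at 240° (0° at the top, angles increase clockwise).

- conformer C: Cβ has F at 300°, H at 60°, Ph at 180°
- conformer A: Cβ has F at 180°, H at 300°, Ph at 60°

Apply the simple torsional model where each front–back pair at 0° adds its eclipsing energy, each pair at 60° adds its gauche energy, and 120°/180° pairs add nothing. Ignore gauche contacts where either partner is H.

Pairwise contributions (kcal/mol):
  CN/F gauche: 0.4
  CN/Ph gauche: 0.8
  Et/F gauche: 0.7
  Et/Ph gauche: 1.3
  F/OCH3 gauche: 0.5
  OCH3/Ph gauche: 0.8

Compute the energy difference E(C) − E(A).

+0.4 kcal/mol

C (staggered): CN–F gauche, OCH3–Ph gauche, Et–F gauche, Et–Ph gauche; 0.4 + 0.8 + 0.7 + 1.3 = 3.2 kcal/mol.
A (staggered): CN–Ph gauche, OCH3–F gauche, OCH3–Ph gauche, Et–F gauche; 0.8 + 0.5 + 0.8 + 0.7 = 2.8 kcal/mol.
E(C) − E(A) = 3.2 − 2.8 = +0.4 kcal/mol.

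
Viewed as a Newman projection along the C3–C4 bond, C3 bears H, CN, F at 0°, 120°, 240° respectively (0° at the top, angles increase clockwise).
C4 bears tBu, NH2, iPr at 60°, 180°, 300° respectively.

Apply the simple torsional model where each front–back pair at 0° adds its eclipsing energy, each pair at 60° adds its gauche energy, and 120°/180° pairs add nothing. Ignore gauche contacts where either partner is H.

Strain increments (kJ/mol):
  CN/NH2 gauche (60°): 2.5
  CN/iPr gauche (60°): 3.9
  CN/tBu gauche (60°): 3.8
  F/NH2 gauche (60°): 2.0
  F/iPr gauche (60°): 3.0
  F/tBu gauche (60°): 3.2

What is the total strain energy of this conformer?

11.3 kJ/mol

This conformer (staggered): CN–tBu gauche, CN–NH2 gauche, F–NH2 gauche, F–iPr gauche; 3.8 + 2.5 + 2.0 + 3.0 = 11.3 kJ/mol.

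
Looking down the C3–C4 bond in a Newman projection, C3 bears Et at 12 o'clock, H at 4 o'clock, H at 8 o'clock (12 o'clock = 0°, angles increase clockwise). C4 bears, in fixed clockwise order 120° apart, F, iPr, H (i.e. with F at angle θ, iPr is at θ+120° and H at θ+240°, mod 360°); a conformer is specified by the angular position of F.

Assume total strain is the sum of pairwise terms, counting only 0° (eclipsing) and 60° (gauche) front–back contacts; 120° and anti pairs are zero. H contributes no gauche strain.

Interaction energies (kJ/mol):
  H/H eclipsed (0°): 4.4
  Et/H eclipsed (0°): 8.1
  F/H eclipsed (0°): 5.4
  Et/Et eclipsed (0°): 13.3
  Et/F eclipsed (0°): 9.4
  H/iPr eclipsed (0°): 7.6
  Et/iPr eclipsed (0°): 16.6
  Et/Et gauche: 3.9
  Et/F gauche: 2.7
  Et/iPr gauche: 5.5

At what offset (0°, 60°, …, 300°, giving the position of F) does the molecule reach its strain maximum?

240°

F at 0° (eclipsed): Et(0°)/F(0°) eclipsed 9.4; H(120°)/iPr(120°) eclipsed 7.6; H(240°)/H(240°) eclipsed 4.4 → 21.4 kJ/mol.
F at 60° (staggered): Et(0°)/F(60°) gauche 2.7 → 2.7 kJ/mol.
F at 120° (eclipsed): Et(0°)/H(0°) eclipsed 8.1; H(120°)/F(120°) eclipsed 5.4; H(240°)/iPr(240°) eclipsed 7.6 → 21.1 kJ/mol.
F at 180° (staggered): Et(0°)/iPr(300°) gauche 5.5 → 5.5 kJ/mol.
F at 240° (eclipsed): Et(0°)/iPr(0°) eclipsed 16.6; H(120°)/H(120°) eclipsed 4.4; H(240°)/F(240°) eclipsed 5.4 → 26.4 kJ/mol.
F at 300° (staggered): Et(0°)/F(300°) gauche 2.7; Et(0°)/iPr(60°) gauche 5.5 → 8.2 kJ/mol.
The maximum (26.4 kJ/mol) occurs with F at 240°.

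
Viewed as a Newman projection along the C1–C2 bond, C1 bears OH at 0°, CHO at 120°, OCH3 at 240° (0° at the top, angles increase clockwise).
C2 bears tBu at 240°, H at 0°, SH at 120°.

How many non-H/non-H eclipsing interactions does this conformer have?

Non-H eclipsing pairs: CHO(120°)/SH(120°); OCH3(240°)/tBu(240°) — 2 interactions.

2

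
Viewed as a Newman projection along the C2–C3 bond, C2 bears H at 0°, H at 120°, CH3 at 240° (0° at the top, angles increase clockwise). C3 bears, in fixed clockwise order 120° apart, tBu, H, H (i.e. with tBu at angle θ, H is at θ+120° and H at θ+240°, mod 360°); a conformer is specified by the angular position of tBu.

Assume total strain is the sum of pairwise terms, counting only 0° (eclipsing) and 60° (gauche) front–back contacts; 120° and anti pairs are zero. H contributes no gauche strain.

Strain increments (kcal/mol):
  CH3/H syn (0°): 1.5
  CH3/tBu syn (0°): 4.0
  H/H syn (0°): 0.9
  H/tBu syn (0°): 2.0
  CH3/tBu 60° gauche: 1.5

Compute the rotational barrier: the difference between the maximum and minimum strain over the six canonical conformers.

tBu at 0° is eclipsed. H at 0° is eclipsed with tBu at 0° (2.0); H at 120° is eclipsed with H at 120° (0.9); CH3 at 240° is eclipsed with H at 240° (1.5). Total 4.4 kcal/mol.
tBu at 60° (staggered): no non-H gauche contacts → 0.0 kcal/mol.
tBu at 120° is eclipsed. H at 0° is eclipsed with H at 0° (0.9); H at 120° is eclipsed with tBu at 120° (2.0); CH3 at 240° is eclipsed with H at 240° (1.5). Total 4.4 kcal/mol.
tBu at 180° is staggered. CH3 at 240° is gauche with tBu at 180° (1.5). Total 1.5 kcal/mol.
tBu at 240° is eclipsed. H at 0° is eclipsed with H at 0° (0.9); H at 120° is eclipsed with H at 120° (0.9); CH3 at 240° is eclipsed with tBu at 240° (4.0). Total 5.8 kcal/mol.
tBu at 300° is staggered. CH3 at 240° is gauche with tBu at 300° (1.5). Total 1.5 kcal/mol.
Max at 240° (5.8 kcal/mol), min at 60° (0.0 kcal/mol); barrier = 5.8 kcal/mol.

5.8 kcal/mol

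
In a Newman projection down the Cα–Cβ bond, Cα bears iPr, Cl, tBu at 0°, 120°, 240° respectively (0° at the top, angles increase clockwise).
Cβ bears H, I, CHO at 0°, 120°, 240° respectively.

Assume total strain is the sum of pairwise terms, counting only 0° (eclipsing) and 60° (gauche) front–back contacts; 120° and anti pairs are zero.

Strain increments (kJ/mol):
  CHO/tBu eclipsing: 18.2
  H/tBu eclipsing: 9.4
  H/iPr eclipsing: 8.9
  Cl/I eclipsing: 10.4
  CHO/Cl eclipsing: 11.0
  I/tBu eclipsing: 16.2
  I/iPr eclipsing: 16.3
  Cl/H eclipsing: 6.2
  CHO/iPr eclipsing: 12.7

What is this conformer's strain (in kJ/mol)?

This conformer (eclipsed): iPr–H eclipsed, Cl–I eclipsed, tBu–CHO eclipsed; 8.9 + 10.4 + 18.2 = 37.5 kJ/mol.

37.5 kJ/mol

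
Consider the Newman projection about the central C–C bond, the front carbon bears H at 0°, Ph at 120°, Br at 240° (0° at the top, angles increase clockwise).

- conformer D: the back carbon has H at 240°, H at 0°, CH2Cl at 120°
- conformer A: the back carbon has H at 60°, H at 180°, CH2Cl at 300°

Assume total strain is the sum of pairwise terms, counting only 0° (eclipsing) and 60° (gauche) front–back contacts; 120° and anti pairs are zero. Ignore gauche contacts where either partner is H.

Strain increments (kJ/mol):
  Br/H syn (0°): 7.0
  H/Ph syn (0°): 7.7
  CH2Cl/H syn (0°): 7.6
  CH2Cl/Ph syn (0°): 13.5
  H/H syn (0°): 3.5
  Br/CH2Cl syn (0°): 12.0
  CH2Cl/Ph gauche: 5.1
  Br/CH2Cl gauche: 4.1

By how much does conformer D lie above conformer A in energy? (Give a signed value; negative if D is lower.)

+19.9 kJ/mol

D (eclipsed): H(0°)/H(0°) eclipsed 3.5; Ph(120°)/CH2Cl(120°) eclipsed 13.5; Br(240°)/H(240°) eclipsed 7.0 → 24.0 kJ/mol.
A (staggered): Br(240°)/CH2Cl(300°) gauche 4.1 → 4.1 kJ/mol.
E(D) − E(A) = 24.0 − 4.1 = +19.9 kJ/mol.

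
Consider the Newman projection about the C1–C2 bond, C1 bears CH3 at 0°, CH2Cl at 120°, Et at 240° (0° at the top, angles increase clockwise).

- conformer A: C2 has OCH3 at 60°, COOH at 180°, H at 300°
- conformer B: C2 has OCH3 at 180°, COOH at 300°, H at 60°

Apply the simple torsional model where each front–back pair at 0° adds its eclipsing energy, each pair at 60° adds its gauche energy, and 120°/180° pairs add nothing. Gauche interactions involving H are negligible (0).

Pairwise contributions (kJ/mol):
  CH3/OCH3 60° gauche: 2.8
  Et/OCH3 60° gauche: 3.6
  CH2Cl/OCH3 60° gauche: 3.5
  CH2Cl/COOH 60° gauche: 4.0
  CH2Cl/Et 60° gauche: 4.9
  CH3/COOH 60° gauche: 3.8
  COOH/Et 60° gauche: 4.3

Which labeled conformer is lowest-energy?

A (staggered): CH3(0°)/OCH3(60°) gauche 2.8; CH2Cl(120°)/OCH3(60°) gauche 3.5; CH2Cl(120°)/COOH(180°) gauche 4.0; Et(240°)/COOH(180°) gauche 4.3 → 14.6 kJ/mol.
B (staggered): CH3(0°)/COOH(300°) gauche 3.8; CH2Cl(120°)/OCH3(180°) gauche 3.5; Et(240°)/OCH3(180°) gauche 3.6; Et(240°)/COOH(300°) gauche 4.3 → 15.2 kJ/mol.
A has the lowest total (14.6 kJ/mol).

A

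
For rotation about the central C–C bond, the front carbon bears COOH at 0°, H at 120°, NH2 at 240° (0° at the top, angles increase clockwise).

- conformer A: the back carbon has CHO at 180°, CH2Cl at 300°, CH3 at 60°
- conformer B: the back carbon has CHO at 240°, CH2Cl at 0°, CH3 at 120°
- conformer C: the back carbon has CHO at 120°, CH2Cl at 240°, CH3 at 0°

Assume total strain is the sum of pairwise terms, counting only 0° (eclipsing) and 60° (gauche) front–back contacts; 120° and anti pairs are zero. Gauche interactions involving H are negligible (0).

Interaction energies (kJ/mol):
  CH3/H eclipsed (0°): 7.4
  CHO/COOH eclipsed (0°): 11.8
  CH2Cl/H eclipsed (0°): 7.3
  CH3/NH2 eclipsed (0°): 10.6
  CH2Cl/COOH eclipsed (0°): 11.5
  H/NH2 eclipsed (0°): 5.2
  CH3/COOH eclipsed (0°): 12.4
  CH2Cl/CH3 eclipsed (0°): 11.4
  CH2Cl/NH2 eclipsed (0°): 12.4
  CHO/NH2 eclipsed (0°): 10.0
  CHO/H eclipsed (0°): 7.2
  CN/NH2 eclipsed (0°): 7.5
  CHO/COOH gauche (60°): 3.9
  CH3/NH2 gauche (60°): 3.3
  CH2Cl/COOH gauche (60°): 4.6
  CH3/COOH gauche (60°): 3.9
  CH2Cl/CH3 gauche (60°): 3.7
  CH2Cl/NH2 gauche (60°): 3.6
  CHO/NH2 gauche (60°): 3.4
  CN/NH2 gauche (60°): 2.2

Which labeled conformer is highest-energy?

A (staggered): COOH(0°)/CH2Cl(300°) gauche 4.6; COOH(0°)/CH3(60°) gauche 3.9; NH2(240°)/CHO(180°) gauche 3.4; NH2(240°)/CH2Cl(300°) gauche 3.6 → 15.5 kJ/mol.
B (eclipsed): COOH(0°)/CH2Cl(0°) eclipsed 11.5; H(120°)/CH3(120°) eclipsed 7.4; NH2(240°)/CHO(240°) eclipsed 10.0 → 28.9 kJ/mol.
C (eclipsed): COOH(0°)/CH3(0°) eclipsed 12.4; H(120°)/CHO(120°) eclipsed 7.2; NH2(240°)/CH2Cl(240°) eclipsed 12.4 → 32.0 kJ/mol.
C has the highest total (32.0 kJ/mol).

C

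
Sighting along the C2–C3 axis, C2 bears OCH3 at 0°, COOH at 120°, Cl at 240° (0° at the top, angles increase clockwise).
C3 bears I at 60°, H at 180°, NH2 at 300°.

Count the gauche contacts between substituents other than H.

4

Non-H gauche pairs: OCH3(0°)/I(60°); OCH3(0°)/NH2(300°); COOH(120°)/I(60°); Cl(240°)/NH2(300°) — 4 interactions.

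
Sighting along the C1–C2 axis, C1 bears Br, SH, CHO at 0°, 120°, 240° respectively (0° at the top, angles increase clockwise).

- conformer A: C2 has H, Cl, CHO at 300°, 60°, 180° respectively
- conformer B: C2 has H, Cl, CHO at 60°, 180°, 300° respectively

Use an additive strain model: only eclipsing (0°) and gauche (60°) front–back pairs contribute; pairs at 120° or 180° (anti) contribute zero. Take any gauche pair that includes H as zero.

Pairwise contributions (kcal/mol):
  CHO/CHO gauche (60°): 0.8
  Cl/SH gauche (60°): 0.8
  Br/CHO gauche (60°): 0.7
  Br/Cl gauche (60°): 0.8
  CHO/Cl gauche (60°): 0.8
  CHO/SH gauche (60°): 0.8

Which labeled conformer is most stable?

B

A (staggered): Br(0°)/Cl(60°) gauche 0.8; SH(120°)/Cl(60°) gauche 0.8; SH(120°)/CHO(180°) gauche 0.8; CHO(240°)/CHO(180°) gauche 0.8 → 3.2 kcal/mol.
B (staggered): Br(0°)/CHO(300°) gauche 0.7; SH(120°)/Cl(180°) gauche 0.8; CHO(240°)/Cl(180°) gauche 0.8; CHO(240°)/CHO(300°) gauche 0.8 → 3.1 kcal/mol.
B has the lowest total (3.1 kcal/mol).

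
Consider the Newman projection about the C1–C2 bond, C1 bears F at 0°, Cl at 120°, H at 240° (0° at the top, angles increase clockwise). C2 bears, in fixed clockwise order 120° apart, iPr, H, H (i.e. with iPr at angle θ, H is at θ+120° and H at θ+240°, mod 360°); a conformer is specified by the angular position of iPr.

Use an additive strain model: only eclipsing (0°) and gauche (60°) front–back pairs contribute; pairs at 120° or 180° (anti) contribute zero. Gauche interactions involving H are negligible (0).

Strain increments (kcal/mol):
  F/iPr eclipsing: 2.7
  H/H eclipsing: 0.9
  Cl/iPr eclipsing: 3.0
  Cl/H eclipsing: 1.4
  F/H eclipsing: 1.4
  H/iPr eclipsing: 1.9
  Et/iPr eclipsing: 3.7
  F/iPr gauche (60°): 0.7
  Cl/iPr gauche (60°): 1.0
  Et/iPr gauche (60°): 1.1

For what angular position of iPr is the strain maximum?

120°

iPr at 0° (eclipsed): F(0°)/iPr(0°) eclipsed 2.7; Cl(120°)/H(120°) eclipsed 1.4; H(240°)/H(240°) eclipsed 0.9 → 5.0 kcal/mol.
iPr at 60° (staggered): F(0°)/iPr(60°) gauche 0.7; Cl(120°)/iPr(60°) gauche 1.0 → 1.7 kcal/mol.
iPr at 120° (eclipsed): F(0°)/H(0°) eclipsed 1.4; Cl(120°)/iPr(120°) eclipsed 3.0; H(240°)/H(240°) eclipsed 0.9 → 5.3 kcal/mol.
iPr at 180° (staggered): Cl(120°)/iPr(180°) gauche 1.0 → 1.0 kcal/mol.
iPr at 240° (eclipsed): F(0°)/H(0°) eclipsed 1.4; Cl(120°)/H(120°) eclipsed 1.4; H(240°)/iPr(240°) eclipsed 1.9 → 4.7 kcal/mol.
iPr at 300° (staggered): F(0°)/iPr(300°) gauche 0.7 → 0.7 kcal/mol.
The maximum (5.3 kcal/mol) occurs with iPr at 120°.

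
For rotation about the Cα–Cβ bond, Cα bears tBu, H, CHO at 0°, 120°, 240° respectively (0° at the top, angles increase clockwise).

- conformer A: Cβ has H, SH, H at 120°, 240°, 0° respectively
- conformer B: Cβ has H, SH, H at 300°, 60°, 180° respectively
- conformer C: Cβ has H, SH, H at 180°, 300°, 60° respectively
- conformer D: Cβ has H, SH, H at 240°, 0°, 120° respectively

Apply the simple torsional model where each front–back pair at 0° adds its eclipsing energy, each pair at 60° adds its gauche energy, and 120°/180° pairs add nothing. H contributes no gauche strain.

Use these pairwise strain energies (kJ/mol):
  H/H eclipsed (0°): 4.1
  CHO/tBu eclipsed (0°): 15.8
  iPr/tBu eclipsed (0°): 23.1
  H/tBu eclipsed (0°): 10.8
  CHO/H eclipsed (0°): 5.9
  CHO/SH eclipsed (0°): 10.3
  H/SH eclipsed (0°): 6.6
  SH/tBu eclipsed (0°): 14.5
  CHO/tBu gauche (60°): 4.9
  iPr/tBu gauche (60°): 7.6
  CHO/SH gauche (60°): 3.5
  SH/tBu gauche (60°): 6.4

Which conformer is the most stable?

B

A (eclipsed): tBu–H eclipsed, H–H eclipsed, CHO–SH eclipsed; 10.8 + 4.1 + 10.3 = 25.2 kJ/mol.
B (staggered): tBu–SH gauche; 6.4 = 6.4 kJ/mol.
C (staggered): tBu–SH gauche, CHO–SH gauche; 6.4 + 3.5 = 9.9 kJ/mol.
D (eclipsed): tBu–SH eclipsed, H–H eclipsed, CHO–H eclipsed; 14.5 + 4.1 + 5.9 = 24.5 kJ/mol.
B has the lowest total (6.4 kJ/mol).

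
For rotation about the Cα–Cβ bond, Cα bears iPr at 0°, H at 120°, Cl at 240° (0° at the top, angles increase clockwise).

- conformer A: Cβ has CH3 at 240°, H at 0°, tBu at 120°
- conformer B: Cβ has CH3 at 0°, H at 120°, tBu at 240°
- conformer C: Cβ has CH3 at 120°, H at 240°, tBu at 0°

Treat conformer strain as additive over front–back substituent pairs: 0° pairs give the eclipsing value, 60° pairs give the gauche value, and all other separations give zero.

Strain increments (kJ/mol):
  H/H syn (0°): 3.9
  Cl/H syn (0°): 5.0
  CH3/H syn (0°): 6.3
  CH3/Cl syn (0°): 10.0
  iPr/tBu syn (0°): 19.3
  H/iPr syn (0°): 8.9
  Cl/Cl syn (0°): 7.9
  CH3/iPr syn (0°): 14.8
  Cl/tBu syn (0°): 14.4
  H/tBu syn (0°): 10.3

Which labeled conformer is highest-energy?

A (eclipsed): iPr–H eclipsed, H–tBu eclipsed, Cl–CH3 eclipsed; 8.9 + 10.3 + 10.0 = 29.2 kJ/mol.
B (eclipsed): iPr–CH3 eclipsed, H–H eclipsed, Cl–tBu eclipsed; 14.8 + 3.9 + 14.4 = 33.1 kJ/mol.
C (eclipsed): iPr–tBu eclipsed, H–CH3 eclipsed, Cl–H eclipsed; 19.3 + 6.3 + 5.0 = 30.6 kJ/mol.
B has the highest total (33.1 kJ/mol).

B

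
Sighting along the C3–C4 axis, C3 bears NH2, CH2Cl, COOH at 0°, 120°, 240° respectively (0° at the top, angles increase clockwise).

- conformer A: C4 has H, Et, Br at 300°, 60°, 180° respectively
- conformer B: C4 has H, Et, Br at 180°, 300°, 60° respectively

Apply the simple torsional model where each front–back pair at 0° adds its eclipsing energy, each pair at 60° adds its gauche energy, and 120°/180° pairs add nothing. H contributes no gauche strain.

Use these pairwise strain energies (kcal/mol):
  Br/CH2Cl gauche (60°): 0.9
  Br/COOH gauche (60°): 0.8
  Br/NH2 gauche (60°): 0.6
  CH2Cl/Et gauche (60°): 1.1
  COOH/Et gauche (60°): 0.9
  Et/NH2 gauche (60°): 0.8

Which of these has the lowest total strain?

A is staggered. NH2 at 0° is gauche with Et at 60° (0.8); CH2Cl at 120° is gauche with Et at 60° (1.1); CH2Cl at 120° is gauche with Br at 180° (0.9); COOH at 240° is gauche with Br at 180° (0.8). Total 3.6 kcal/mol.
B is staggered. NH2 at 0° is gauche with Et at 300° (0.8); NH2 at 0° is gauche with Br at 60° (0.6); CH2Cl at 120° is gauche with Br at 60° (0.9); COOH at 240° is gauche with Et at 300° (0.9). Total 3.2 kcal/mol.
B has the lowest total (3.2 kcal/mol).

B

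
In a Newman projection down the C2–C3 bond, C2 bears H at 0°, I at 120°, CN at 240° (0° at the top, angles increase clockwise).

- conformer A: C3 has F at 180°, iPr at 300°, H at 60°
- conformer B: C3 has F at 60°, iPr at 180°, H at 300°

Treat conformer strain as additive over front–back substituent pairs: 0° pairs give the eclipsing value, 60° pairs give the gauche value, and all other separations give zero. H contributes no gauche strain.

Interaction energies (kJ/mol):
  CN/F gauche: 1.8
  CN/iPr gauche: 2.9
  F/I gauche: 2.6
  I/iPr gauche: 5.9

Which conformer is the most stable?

A

A (staggered): I(120°)/F(180°) gauche 2.6; CN(240°)/F(180°) gauche 1.8; CN(240°)/iPr(300°) gauche 2.9 → 7.3 kJ/mol.
B (staggered): I(120°)/F(60°) gauche 2.6; I(120°)/iPr(180°) gauche 5.9; CN(240°)/iPr(180°) gauche 2.9 → 11.4 kJ/mol.
A has the lowest total (7.3 kJ/mol).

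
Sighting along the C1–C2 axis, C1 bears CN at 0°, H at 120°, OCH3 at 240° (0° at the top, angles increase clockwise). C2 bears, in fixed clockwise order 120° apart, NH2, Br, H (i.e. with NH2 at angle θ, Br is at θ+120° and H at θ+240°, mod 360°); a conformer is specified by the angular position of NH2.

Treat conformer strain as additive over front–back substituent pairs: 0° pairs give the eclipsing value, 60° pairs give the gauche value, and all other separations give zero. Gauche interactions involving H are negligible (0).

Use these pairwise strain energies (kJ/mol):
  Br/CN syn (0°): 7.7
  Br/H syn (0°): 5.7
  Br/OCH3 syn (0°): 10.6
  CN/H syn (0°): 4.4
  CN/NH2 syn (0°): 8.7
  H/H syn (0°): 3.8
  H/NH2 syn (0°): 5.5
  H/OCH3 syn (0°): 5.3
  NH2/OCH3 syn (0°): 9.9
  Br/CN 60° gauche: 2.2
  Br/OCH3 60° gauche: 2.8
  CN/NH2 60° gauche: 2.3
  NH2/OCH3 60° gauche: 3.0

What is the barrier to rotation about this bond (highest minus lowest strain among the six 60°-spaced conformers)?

NH2 at 0° (eclipsed): CN(0°)/NH2(0°) eclipsed 8.7; H(120°)/Br(120°) eclipsed 5.7; OCH3(240°)/H(240°) eclipsed 5.3 → 19.7 kJ/mol.
NH2 at 60° (staggered): CN(0°)/NH2(60°) gauche 2.3; OCH3(240°)/Br(180°) gauche 2.8 → 5.1 kJ/mol.
NH2 at 120° (eclipsed): CN(0°)/H(0°) eclipsed 4.4; H(120°)/NH2(120°) eclipsed 5.5; OCH3(240°)/Br(240°) eclipsed 10.6 → 20.5 kJ/mol.
NH2 at 180° (staggered): CN(0°)/Br(300°) gauche 2.2; OCH3(240°)/NH2(180°) gauche 3.0; OCH3(240°)/Br(300°) gauche 2.8 → 8.0 kJ/mol.
NH2 at 240° (eclipsed): CN(0°)/Br(0°) eclipsed 7.7; H(120°)/H(120°) eclipsed 3.8; OCH3(240°)/NH2(240°) eclipsed 9.9 → 21.4 kJ/mol.
NH2 at 300° (staggered): CN(0°)/NH2(300°) gauche 2.3; CN(0°)/Br(60°) gauche 2.2; OCH3(240°)/NH2(300°) gauche 3.0 → 7.5 kJ/mol.
Max at 240° (21.4 kJ/mol), min at 60° (5.1 kJ/mol); barrier = 16.3 kJ/mol.

16.3 kJ/mol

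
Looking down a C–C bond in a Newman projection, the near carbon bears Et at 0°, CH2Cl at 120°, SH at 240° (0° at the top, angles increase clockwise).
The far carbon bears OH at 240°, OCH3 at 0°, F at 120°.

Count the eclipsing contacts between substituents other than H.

Non-H eclipsing pairs: Et(0°)/OCH3(0°); CH2Cl(120°)/F(120°); SH(240°)/OH(240°) — 3 interactions.

3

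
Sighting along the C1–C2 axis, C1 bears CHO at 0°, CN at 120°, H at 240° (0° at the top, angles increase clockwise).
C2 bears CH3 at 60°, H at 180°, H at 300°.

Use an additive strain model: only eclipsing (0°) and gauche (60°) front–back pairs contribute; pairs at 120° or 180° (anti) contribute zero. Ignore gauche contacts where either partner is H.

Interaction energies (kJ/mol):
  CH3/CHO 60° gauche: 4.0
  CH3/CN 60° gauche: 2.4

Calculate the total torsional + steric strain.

6.4 kJ/mol

This conformer is staggered. CHO at 0° is gauche with CH3 at 60° (4.0); CN at 120° is gauche with CH3 at 60° (2.4). Total 6.4 kJ/mol.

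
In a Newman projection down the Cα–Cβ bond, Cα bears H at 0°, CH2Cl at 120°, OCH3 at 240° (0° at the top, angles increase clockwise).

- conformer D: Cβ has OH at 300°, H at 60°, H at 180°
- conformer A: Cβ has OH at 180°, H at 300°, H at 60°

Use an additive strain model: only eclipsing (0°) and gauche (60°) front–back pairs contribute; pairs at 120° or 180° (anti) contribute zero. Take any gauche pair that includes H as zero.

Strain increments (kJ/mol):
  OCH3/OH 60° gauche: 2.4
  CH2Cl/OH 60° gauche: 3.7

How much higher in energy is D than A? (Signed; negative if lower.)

D (staggered): OCH3(240°)/OH(300°) gauche 2.4 → 2.4 kJ/mol.
A (staggered): CH2Cl(120°)/OH(180°) gauche 3.7; OCH3(240°)/OH(180°) gauche 2.4 → 6.1 kJ/mol.
E(D) − E(A) = 2.4 − 6.1 = -3.7 kJ/mol.

-3.7 kJ/mol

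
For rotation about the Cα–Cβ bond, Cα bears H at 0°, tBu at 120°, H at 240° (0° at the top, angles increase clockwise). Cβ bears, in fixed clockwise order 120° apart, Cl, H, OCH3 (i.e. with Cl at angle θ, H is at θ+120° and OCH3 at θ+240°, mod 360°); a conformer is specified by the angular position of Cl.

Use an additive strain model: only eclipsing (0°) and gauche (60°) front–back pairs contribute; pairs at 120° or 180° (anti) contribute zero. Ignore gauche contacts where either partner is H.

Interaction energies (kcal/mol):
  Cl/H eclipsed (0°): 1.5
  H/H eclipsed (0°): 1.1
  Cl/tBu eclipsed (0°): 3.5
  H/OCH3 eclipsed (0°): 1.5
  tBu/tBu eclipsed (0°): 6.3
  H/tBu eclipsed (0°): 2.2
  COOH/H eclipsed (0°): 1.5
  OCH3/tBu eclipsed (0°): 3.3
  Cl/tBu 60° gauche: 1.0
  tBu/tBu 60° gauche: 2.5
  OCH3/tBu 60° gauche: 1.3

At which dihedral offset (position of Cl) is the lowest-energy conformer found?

60°

Cl at 0° (eclipsed): H–Cl eclipsed, tBu–H eclipsed, H–OCH3 eclipsed; 1.5 + 2.2 + 1.5 = 5.2 kcal/mol.
Cl at 60° (staggered): tBu–Cl gauche; 1.0 = 1.0 kcal/mol.
Cl at 120° (eclipsed): H–OCH3 eclipsed, tBu–Cl eclipsed, H–H eclipsed; 1.5 + 3.5 + 1.1 = 6.1 kcal/mol.
Cl at 180° (staggered): tBu–Cl gauche, tBu–OCH3 gauche; 1.0 + 1.3 = 2.3 kcal/mol.
Cl at 240° (eclipsed): H–H eclipsed, tBu–OCH3 eclipsed, H–Cl eclipsed; 1.1 + 3.3 + 1.5 = 5.9 kcal/mol.
Cl at 300° (staggered): tBu–OCH3 gauche; 1.3 = 1.3 kcal/mol.
The minimum (1.0 kcal/mol) occurs with Cl at 60°.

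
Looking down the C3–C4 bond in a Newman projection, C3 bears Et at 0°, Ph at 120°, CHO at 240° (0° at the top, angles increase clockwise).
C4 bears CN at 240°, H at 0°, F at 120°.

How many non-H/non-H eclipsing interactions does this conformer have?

Non-H eclipsing pairs: Ph(120°)/F(120°); CHO(240°)/CN(240°) — 2 interactions.

2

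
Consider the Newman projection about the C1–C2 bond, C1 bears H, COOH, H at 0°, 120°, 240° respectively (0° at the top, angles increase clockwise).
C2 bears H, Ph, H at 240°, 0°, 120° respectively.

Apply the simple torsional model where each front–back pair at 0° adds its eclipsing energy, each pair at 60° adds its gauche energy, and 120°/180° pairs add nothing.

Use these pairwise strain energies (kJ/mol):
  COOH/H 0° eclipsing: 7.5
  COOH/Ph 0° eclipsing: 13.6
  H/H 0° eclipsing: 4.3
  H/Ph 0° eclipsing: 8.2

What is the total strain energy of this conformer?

20.0 kJ/mol

This conformer is eclipsed. H at 0° is eclipsed with Ph at 0° (8.2); COOH at 120° is eclipsed with H at 120° (7.5); H at 240° is eclipsed with H at 240° (4.3). Total 20.0 kJ/mol.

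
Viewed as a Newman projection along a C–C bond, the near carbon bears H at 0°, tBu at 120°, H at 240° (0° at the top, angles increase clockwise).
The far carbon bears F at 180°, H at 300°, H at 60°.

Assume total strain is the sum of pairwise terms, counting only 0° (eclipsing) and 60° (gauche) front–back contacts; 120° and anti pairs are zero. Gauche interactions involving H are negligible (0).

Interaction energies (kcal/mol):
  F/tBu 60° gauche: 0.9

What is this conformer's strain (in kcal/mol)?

0.9 kcal/mol

This conformer (staggered): tBu(120°)/F(180°) gauche 0.9 → 0.9 kcal/mol.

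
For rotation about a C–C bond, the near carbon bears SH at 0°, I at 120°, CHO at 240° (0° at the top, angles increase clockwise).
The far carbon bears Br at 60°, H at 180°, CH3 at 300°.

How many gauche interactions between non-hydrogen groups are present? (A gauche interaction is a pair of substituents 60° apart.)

Non-H gauche pairs: SH(0°)/Br(60°); SH(0°)/CH3(300°); I(120°)/Br(60°); CHO(240°)/CH3(300°) — 4 interactions.

4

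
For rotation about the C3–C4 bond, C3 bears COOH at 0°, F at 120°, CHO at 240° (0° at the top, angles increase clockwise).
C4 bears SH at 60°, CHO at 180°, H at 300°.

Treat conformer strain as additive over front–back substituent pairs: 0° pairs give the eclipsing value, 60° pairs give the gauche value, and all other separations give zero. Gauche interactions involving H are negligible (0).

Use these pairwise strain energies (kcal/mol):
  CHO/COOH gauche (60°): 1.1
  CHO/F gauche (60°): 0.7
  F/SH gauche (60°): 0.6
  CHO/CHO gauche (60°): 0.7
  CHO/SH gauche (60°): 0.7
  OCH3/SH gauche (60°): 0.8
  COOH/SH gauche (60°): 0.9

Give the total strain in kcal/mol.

2.9 kcal/mol

This conformer is staggered. COOH at 0° is gauche with SH at 60° (0.9); F at 120° is gauche with SH at 60° (0.6); F at 120° is gauche with CHO at 180° (0.7); CHO at 240° is gauche with CHO at 180° (0.7). Total 2.9 kcal/mol.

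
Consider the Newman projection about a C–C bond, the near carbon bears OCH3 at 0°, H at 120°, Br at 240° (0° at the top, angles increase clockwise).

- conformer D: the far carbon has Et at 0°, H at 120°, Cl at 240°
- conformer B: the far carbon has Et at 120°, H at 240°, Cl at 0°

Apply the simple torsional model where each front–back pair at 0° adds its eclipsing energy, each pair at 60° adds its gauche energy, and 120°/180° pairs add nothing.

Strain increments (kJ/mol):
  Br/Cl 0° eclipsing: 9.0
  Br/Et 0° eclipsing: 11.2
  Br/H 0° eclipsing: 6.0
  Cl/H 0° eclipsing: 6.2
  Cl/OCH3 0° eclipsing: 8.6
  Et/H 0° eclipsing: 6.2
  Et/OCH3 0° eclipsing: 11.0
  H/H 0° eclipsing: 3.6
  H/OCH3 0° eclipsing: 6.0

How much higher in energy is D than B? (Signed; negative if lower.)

D (eclipsed): OCH3–Et eclipsed, H–H eclipsed, Br–Cl eclipsed; 11.0 + 3.6 + 9.0 = 23.6 kJ/mol.
B (eclipsed): OCH3–Cl eclipsed, H–Et eclipsed, Br–H eclipsed; 8.6 + 6.2 + 6.0 = 20.8 kJ/mol.
E(D) − E(B) = 23.6 − 20.8 = +2.8 kJ/mol.

+2.8 kJ/mol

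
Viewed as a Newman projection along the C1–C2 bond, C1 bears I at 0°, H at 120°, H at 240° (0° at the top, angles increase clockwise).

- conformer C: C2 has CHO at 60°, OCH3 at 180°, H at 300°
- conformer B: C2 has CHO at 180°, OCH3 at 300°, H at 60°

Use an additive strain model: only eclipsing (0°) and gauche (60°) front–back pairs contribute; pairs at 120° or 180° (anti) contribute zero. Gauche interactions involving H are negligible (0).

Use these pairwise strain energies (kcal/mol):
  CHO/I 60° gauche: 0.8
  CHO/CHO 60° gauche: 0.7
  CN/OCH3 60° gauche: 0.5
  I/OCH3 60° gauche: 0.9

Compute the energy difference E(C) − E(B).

C (staggered): I–CHO gauche; 0.8 = 0.8 kcal/mol.
B (staggered): I–OCH3 gauche; 0.9 = 0.9 kcal/mol.
E(C) − E(B) = 0.8 − 0.9 = -0.1 kcal/mol.

-0.1 kcal/mol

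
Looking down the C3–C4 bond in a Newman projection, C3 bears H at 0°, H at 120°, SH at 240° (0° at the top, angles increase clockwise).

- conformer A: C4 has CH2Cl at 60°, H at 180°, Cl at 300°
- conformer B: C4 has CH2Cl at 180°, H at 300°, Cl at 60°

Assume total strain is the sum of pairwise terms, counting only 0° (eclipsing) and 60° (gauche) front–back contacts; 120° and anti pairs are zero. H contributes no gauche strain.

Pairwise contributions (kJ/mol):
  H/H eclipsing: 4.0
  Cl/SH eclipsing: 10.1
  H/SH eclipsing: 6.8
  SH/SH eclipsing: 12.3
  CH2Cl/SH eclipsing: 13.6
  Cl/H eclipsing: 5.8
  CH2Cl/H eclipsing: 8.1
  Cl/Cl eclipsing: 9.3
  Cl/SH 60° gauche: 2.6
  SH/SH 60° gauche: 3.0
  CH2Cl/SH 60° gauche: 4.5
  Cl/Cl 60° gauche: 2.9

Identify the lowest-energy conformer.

A is staggered. SH at 240° is gauche with Cl at 300° (2.6). Total 2.6 kJ/mol.
B is staggered. SH at 240° is gauche with CH2Cl at 180° (4.5). Total 4.5 kJ/mol.
A has the lowest total (2.6 kJ/mol).

A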